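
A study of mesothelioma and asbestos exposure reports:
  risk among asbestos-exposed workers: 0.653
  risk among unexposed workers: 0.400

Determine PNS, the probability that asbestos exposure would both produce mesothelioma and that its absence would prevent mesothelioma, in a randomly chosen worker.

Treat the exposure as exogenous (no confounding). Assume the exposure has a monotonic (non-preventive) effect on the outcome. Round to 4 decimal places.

PNS ≈ 0.2530

Let p₁ = 0.653, p₀ = 0.4.
Under exogeneity and monotonicity, PNS = p₁ − p₀.
PNS = 0.653 − 0.4 = 0.253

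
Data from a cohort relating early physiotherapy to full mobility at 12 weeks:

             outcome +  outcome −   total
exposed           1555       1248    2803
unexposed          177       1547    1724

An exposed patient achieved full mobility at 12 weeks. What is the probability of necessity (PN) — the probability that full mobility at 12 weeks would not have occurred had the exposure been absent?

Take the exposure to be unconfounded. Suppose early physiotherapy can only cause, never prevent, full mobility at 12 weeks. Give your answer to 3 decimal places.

PN ≈ 0.815

p₁ = P(outcome | exposed) = 1555/2803 = 0.55476
p₀ = P(outcome | unexposed) = 177/1724 = 0.10267
Under exogeneity and monotonicity, PN = (p₁ − p₀)/p₁.
PN = (0.55476 − 0.10267) / 0.55476 ≈ 0.8149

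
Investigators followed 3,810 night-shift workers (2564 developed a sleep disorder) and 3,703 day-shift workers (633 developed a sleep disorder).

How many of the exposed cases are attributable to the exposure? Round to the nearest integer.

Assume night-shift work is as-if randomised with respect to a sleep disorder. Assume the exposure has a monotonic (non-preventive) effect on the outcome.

about 1913 cases

p₁ = P(outcome | exposed) = 2564/3810 = 0.67297
p₀ = P(outcome | unexposed) = 633/3703 = 0.17094
PN = (p₁ − p₀)/p₁ = (0.67297 − 0.17094) / 0.67297 ≈ 0.74599.
Attributable cases ≈ PN × (exposed cases) = 0.74599 × 2564 ≈ 1912.71.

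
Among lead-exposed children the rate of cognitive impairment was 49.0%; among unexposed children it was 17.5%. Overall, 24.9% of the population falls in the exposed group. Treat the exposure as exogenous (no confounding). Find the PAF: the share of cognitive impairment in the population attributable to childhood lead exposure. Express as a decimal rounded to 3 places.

p₁ = 0.49, p₀ = 0.175.
Overall risk P(Y=1) = π·p₁ + (1−π)·p₀ = 0.249×0.49 + 0.751×0.175 = 0.25343.
Under exogeneity, PAF = [P(Y=1) − p₀] / P(Y=1).
PAF = (0.25343 − 0.175) / 0.25343 ≈ 0.3095

PAF ≈ 0.309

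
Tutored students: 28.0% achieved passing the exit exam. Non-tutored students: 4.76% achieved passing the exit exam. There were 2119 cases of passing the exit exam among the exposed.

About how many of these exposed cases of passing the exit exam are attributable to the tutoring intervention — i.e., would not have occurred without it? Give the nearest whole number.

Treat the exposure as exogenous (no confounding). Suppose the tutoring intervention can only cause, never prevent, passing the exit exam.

p₁ = 0.28, p₀ = 0.0476.
PN = (p₁ − p₀)/p₁ = (0.28 − 0.0476) / 0.28 ≈ 0.83000.
Attributable cases ≈ PN × (exposed cases) = 0.83000 × 2119 ≈ 1758.77.

about 1759 cases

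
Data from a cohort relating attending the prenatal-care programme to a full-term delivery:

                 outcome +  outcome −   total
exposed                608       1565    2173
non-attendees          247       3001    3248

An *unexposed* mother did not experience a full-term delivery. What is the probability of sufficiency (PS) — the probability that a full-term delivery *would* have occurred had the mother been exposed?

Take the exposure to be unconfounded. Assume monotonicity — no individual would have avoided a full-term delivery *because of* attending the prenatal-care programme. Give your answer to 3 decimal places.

PS ≈ 0.221

p₁ = P(outcome | exposed) = 608/2173 = 0.2798
p₀ = P(outcome | unexposed) = 247/3248 = 0.076047
Under exogeneity and monotonicity, PS = (p₁ − p₀)/(1 − p₀).
PS = (0.2798 − 0.076047) / 0.92395 ≈ 0.2205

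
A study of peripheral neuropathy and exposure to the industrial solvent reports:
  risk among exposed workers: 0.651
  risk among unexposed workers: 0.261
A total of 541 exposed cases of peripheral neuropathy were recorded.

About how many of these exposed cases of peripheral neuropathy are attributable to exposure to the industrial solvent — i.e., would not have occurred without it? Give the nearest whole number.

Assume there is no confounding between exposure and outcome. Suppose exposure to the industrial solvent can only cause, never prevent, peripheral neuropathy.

about 324 cases

Let p₁ = 0.651, p₀ = 0.261.
PN = (p₁ − p₀)/p₁ = (0.651 − 0.261) / 0.651 ≈ 0.59908.
Attributable cases ≈ PN × (exposed cases) = 0.59908 × 541 ≈ 324.10.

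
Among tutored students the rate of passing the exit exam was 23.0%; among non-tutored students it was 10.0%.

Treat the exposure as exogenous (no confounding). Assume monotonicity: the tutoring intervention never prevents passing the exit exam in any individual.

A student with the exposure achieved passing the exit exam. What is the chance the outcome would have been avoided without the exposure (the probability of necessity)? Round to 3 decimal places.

p₁ = 0.23, p₀ = 0.1.
Under exogeneity and monotonicity, PN = (p₁ − p₀) / p₁.
PN = (0.23 − 0.1) / 0.23 = 0.13 / 0.23 ≈ 0.5652

PN ≈ 0.565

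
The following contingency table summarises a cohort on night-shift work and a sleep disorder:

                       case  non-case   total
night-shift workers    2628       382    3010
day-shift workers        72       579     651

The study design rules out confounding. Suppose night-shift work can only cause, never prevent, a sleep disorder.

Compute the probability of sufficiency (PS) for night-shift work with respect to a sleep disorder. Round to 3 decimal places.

PS ≈ 0.857

p₁ = P(outcome | exposed) = 2628/3010 = 0.87309
p₀ = P(outcome | unexposed) = 72/651 = 0.1106
Under exogeneity and monotonicity, PS = (p₁ − p₀) / (1 − p₀).
PS = (0.87309 − 0.1106) / (1 − 0.1106) = 0.76249 / 0.8894 ≈ 0.8573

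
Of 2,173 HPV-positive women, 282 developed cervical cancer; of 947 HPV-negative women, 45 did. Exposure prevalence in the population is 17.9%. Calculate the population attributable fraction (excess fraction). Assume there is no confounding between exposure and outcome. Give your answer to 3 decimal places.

PAF ≈ 0.237

p₁ = P(outcome | exposed) = 282/2173 = 0.12977
p₀ = P(outcome | unexposed) = 45/947 = 0.047518
Overall risk P(Y=1) = π·p₁ + (1−π)·p₀ = 0.179×0.12977 + 0.821×0.047518 = 0.062242.
Under exogeneity, PAF = [P(Y=1) − p₀] / P(Y=1).
PAF = (0.062242 − 0.047518) / 0.062242 ≈ 0.2366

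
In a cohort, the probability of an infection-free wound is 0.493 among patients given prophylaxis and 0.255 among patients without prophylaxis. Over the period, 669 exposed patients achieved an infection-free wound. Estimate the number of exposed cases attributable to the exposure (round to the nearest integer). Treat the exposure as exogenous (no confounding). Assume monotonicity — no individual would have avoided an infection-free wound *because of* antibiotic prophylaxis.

Let p₁ = 0.493, p₀ = 0.255.
PN = (p₁ − p₀)/p₁ = (0.493 − 0.255) / 0.493 ≈ 0.48276.
Attributable cases ≈ PN × (exposed cases) = 0.48276 × 669 ≈ 322.97.

about 323 cases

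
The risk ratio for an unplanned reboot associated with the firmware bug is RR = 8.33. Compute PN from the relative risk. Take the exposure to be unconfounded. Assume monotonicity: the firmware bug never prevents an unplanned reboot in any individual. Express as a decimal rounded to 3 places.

PN ≈ 0.880

Under exogeneity and monotonicity, PN = (RR − 1) / RR = 1 − 1/RR.
PN = (8.33 − 1) / 8.33 = 7.33 / 8.33 ≈ 0.8800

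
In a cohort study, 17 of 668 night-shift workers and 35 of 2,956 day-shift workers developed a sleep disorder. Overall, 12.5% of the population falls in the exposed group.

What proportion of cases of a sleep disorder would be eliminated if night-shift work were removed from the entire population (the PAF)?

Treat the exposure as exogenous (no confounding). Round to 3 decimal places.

PAF ≈ 0.126

p₁ = P(outcome | exposed) = 17/668 = 0.025449
p₀ = P(outcome | unexposed) = 35/2956 = 0.01184
Overall risk P(Y=1) = π·p₁ + (1−π)·p₀ = 0.125×0.025449 + 0.875×0.01184 = 0.013541.
Under exogeneity, PAF = [P(Y=1) − p₀] / P(Y=1).
PAF = (0.013541 − 0.01184) / 0.013541 ≈ 0.1256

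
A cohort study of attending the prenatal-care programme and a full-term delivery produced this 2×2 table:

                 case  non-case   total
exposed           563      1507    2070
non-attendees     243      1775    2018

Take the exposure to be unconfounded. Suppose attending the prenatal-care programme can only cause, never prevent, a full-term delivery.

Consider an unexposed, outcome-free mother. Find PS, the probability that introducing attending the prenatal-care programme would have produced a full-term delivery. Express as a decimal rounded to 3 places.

PS ≈ 0.172

p₁ = P(outcome | exposed) = 563/2070 = 0.27198
p₀ = P(outcome | unexposed) = 243/2018 = 0.12042
Under exogeneity and monotonicity, PS = (p₁ − p₀)/(1 − p₀).
PS = (0.27198 − 0.12042) / 0.87958 ≈ 0.1723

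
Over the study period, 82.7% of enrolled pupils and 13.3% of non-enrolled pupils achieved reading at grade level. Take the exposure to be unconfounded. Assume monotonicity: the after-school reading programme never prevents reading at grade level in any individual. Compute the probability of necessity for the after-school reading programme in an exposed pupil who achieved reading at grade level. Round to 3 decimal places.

PN ≈ 0.839

p₁ = 0.827, p₀ = 0.133.
Under exogeneity and monotonicity, PN = (p₁ − p₀) / p₁.
PN = (0.827 − 0.133) / 0.827 = 0.694 / 0.827 ≈ 0.8392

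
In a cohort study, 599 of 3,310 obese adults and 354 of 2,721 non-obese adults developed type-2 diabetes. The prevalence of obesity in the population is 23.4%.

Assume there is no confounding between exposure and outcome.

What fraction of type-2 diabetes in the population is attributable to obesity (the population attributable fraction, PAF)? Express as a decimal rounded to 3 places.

PAF ≈ 0.084

p₁ = P(outcome | exposed) = 599/3310 = 0.18097
p₀ = P(outcome | unexposed) = 354/2721 = 0.1301
Overall risk P(Y=1) = π·p₁ + (1−π)·p₀ = 0.234×0.18097 + 0.766×0.1301 = 0.142.
Under exogeneity, PAF = [P(Y=1) − p₀] / P(Y=1).
PAF = (0.142 − 0.1301) / 0.142 ≈ 0.0838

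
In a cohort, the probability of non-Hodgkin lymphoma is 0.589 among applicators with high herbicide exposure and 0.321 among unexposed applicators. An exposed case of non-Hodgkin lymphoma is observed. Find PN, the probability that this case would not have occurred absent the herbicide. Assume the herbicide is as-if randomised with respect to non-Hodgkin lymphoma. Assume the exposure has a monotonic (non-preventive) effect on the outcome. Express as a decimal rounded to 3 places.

PN ≈ 0.455

Let p₁ = 0.589, p₀ = 0.321.
Under exogeneity and monotonicity, PN = (p₁ − p₀) / p₁.
PN = (0.589 − 0.321) / 0.589 = 0.268 / 0.589 ≈ 0.4550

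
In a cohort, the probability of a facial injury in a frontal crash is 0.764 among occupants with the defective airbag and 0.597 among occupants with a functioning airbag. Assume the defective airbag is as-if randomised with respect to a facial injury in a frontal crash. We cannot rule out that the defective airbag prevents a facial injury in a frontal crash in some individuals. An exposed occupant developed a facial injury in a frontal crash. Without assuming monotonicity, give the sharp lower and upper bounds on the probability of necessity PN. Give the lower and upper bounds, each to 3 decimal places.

Let p₁ = 0.764, p₀ = 0.597.
Under exogeneity alone the bounds on PN are max{0,(p₁−p₀)/p₁} ≤ PN ≤ min{1,(1−p₀)/p₁}.
  lower = (p₁ − p₀)/p₁ = 0.167 / 0.764 ≈ 0.2186
  upper = min{1, (1 − p₀)/p₁} = 0.403 / 0.764 ≈ 0.5275

0.219 ≤ PN ≤ 0.527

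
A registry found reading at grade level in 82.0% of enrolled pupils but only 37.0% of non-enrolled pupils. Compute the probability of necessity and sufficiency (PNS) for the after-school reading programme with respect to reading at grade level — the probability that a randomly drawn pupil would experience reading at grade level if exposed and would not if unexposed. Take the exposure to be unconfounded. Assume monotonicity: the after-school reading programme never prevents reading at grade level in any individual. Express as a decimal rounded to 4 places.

PNS ≈ 0.4500

p₁ = 0.82, p₀ = 0.37.
Under exogeneity and monotonicity, PNS = p₁ − p₀.
PNS = 0.82 − 0.37 = 0.45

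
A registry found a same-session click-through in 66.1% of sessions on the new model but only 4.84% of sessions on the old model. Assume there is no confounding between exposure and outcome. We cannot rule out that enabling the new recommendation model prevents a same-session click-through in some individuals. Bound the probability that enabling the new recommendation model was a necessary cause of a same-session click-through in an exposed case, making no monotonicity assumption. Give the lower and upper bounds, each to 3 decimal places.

0.927 ≤ PN ≤ 1.000

p₁ = 0.661, p₀ = 0.0484.
Under exogeneity alone the bounds on PN are max{0,(p₁−p₀)/p₁} ≤ PN ≤ min{1,(1−p₀)/p₁}.
  lower = (p₁ − p₀)/p₁ = 0.6126 / 0.661 ≈ 0.9268
  upper = min{1, (1 − p₀)/p₁} = 0.9516 / 0.661 ≈ 1.4396 → capped at 1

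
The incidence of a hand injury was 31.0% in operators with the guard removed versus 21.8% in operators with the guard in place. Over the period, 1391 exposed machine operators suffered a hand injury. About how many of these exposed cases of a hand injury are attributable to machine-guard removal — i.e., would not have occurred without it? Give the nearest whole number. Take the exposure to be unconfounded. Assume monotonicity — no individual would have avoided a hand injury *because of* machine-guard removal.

about 413 cases

p₁ = 0.31, p₀ = 0.218.
PN = (p₁ − p₀)/p₁ = (0.31 − 0.218) / 0.31 ≈ 0.29677.
Attributable cases ≈ PN × (exposed cases) = 0.29677 × 1391 ≈ 412.81.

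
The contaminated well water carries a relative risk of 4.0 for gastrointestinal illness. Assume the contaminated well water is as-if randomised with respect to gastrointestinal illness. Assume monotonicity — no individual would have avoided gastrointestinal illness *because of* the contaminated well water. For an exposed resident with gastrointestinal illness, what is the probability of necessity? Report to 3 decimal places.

PN ≈ 0.750

Under exogeneity and monotonicity, PN = (RR − 1) / RR = 1 − 1/RR.
PN = (4.0 − 1) / 4.0 = 3 / 4.0 ≈ 0.7500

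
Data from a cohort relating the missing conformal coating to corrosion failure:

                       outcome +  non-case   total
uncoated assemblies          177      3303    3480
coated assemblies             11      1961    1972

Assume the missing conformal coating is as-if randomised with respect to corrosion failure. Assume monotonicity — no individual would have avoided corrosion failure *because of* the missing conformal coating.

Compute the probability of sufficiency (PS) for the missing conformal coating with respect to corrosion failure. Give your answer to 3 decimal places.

PS ≈ 0.046

p₁ = P(outcome | exposed) = 177/3480 = 0.050862
p₀ = P(outcome | unexposed) = 11/1972 = 0.0055781
Under exogeneity and monotonicity, PS = (p₁ − p₀)/(1 − p₀).
PS = (0.050862 − 0.0055781) / 0.99442 ≈ 0.0455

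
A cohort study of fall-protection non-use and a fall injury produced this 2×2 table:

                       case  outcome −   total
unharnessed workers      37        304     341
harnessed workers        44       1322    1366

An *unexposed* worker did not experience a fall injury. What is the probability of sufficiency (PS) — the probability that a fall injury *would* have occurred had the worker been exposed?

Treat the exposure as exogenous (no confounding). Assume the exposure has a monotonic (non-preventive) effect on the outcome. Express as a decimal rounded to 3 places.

PS ≈ 0.079

p₁ = P(outcome | exposed) = 37/341 = 0.1085
p₀ = P(outcome | unexposed) = 44/1366 = 0.032211
Under exogeneity and monotonicity, PS = (p₁ − p₀)/(1 − p₀).
PS = (0.1085 − 0.032211) / 0.96779 ≈ 0.0788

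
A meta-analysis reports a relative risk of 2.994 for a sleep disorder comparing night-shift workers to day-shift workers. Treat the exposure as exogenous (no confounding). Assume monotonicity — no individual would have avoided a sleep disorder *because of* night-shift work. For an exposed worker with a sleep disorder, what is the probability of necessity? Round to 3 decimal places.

PN ≈ 0.666

Under exogeneity and monotonicity, PN = (RR − 1) / RR = 1 − 1/RR.
PN = (2.994 − 1) / 2.994 = 1.994 / 2.994 ≈ 0.6660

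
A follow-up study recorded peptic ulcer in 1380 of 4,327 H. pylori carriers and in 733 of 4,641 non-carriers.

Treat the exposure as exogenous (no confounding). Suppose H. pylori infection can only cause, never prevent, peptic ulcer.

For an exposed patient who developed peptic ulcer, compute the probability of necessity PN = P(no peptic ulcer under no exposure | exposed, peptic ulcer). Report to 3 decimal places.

p₁ = P(outcome | exposed) = 1380/4327 = 0.31893
p₀ = P(outcome | unexposed) = 733/4641 = 0.15794
Under exogeneity and monotonicity, PN = (p₁ − p₀) / p₁.
PN = (0.31893 − 0.15794) / 0.31893 = 0.16099 / 0.31893 ≈ 0.5048

PN ≈ 0.505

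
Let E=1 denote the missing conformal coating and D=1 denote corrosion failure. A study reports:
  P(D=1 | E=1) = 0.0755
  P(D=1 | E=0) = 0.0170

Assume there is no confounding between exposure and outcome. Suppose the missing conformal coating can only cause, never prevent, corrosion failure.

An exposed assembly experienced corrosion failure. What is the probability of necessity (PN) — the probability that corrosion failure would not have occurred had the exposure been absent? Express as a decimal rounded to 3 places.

PN ≈ 0.775

Let p₁ = 0.0755, p₀ = 0.017.
Under exogeneity and monotonicity, PN = (p₁ − p₀) / p₁.
PN = (0.0755 − 0.017) / 0.0755 = 0.0585 / 0.0755 ≈ 0.7748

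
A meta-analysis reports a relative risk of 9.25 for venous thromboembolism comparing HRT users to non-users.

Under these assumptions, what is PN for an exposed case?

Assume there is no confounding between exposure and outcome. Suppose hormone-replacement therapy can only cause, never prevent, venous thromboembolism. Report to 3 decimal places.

Under exogeneity and monotonicity, PN = (RR − 1) / RR = 1 − 1/RR.
PN = (9.25 − 1) / 9.25 = 8.25 / 9.25 ≈ 0.8919

PN ≈ 0.892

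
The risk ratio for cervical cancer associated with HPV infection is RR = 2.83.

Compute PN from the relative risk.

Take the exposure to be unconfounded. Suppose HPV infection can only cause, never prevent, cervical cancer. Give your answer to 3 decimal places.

Under exogeneity and monotonicity, PN = (RR − 1) / RR = 1 − 1/RR.
PN = (2.83 − 1) / 2.83 = 1.83 / 2.83 ≈ 0.6466

PN ≈ 0.647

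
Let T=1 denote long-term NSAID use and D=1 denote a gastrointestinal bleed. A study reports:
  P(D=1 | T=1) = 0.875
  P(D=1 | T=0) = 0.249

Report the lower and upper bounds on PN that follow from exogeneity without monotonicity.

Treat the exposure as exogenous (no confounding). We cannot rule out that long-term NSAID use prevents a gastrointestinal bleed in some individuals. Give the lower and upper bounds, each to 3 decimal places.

0.715 ≤ PN ≤ 0.858

Let p₁ = 0.875, p₀ = 0.249.
Under exogeneity alone the bounds on PN are max{0,(p₁−p₀)/p₁} ≤ PN ≤ min{1,(1−p₀)/p₁}.
  lower = (p₁ − p₀)/p₁ = 0.626 / 0.875 ≈ 0.7154
  upper = min{1, (1 − p₀)/p₁} = 0.751 / 0.875 ≈ 0.8583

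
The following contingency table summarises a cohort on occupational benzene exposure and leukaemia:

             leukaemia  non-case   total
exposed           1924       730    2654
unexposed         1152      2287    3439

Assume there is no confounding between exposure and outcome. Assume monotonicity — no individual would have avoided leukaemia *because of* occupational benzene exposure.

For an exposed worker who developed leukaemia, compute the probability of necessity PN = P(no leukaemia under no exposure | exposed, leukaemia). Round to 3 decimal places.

PN ≈ 0.538

p₁ = P(outcome | exposed) = 1924/2654 = 0.72494
p₀ = P(outcome | unexposed) = 1152/3439 = 0.33498
Under exogeneity and monotonicity, PN = (p₁ − p₀)/p₁.
PN = (0.72494 − 0.33498) / 0.72494 ≈ 0.5379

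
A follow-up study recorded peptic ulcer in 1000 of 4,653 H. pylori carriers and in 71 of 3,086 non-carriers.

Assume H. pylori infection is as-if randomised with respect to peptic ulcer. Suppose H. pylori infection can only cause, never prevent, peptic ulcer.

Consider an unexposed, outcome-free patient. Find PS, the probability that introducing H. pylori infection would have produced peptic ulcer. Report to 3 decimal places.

PS ≈ 0.196

p₁ = P(outcome | exposed) = 1000/4653 = 0.21492
p₀ = P(outcome | unexposed) = 71/3086 = 0.023007
Under exogeneity and monotonicity, PS = (p₁ − p₀) / (1 − p₀).
PS = (0.21492 − 0.023007) / (1 − 0.023007) = 0.19191 / 0.97699 ≈ 0.1964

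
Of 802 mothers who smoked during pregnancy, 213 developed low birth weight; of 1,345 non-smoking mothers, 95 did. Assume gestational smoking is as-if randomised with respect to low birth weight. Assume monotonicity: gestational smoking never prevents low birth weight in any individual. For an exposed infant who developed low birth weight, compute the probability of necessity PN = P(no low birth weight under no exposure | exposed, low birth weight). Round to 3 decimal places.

p₁ = P(outcome | exposed) = 213/802 = 0.26559
p₀ = P(outcome | unexposed) = 95/1345 = 0.070632
Under exogeneity and monotonicity, PN = (p₁ − p₀) / p₁.
PN = (0.26559 − 0.070632) / 0.26559 = 0.19495 / 0.26559 ≈ 0.7341

PN ≈ 0.734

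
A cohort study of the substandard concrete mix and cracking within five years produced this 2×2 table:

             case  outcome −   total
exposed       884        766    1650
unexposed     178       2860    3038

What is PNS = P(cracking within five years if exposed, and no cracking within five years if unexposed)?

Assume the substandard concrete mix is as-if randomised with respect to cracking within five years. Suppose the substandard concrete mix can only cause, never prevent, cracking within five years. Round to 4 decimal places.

PNS ≈ 0.4772

p₁ = P(outcome | exposed) = 884/1650 = 0.53576
p₀ = P(outcome | unexposed) = 178/3038 = 0.058591
Under exogeneity and monotonicity, PNS = p₁ − p₀.
PNS = 0.53576 − 0.058591 = 0.47717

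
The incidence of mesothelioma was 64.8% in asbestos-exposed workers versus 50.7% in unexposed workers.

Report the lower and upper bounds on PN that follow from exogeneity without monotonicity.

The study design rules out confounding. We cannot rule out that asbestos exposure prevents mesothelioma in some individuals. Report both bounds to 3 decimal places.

0.218 ≤ PN ≤ 0.761

p₁ = 0.648, p₀ = 0.507.
Under exogeneity alone the bounds on PN are max{0,(p₁−p₀)/p₁} ≤ PN ≤ min{1,(1−p₀)/p₁}.
  lower = (p₁ − p₀)/p₁ = 0.141 / 0.648 ≈ 0.2176
  upper = min{1, (1 − p₀)/p₁} = 0.493 / 0.648 ≈ 0.7608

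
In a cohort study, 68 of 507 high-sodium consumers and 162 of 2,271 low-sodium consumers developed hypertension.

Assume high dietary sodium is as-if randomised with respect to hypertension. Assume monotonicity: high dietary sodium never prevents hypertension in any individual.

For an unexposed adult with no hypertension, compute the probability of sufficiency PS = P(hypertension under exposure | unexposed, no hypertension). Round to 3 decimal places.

p₁ = P(outcome | exposed) = 68/507 = 0.13412
p₀ = P(outcome | unexposed) = 162/2271 = 0.071334
Under exogeneity and monotonicity, PS = (p₁ − p₀) / (1 − p₀).
PS = (0.13412 − 0.071334) / (1 − 0.071334) = 0.062788 / 0.92867 ≈ 0.0676

PS ≈ 0.068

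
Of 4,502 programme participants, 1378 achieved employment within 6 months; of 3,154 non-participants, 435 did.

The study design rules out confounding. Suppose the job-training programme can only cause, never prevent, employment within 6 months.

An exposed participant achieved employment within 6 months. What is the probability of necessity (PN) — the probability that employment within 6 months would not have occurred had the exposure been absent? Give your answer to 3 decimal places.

p₁ = P(outcome | exposed) = 1378/4502 = 0.30609
p₀ = P(outcome | unexposed) = 435/3154 = 0.13792
Under exogeneity and monotonicity, PN = (p₁ − p₀) / p₁.
PN = (0.30609 − 0.13792) / 0.30609 = 0.16817 / 0.30609 ≈ 0.5494

PN ≈ 0.549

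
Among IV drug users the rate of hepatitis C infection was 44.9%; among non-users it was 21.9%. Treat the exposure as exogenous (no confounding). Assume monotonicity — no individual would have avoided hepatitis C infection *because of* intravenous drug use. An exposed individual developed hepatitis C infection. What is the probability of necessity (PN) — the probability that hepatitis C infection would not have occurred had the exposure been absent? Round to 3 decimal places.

p₁ = 0.449, p₀ = 0.219.
Under exogeneity and monotonicity, PN = (p₁ − p₀) / p₁.
PN = (0.449 − 0.219) / 0.449 = 0.23 / 0.449 ≈ 0.5122

PN ≈ 0.512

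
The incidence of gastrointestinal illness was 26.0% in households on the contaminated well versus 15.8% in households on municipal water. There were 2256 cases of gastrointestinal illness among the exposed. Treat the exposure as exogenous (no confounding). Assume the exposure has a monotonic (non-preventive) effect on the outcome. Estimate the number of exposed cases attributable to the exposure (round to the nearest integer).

p₁ = 0.26, p₀ = 0.158.
PN = (p₁ − p₀)/p₁ = (0.26 − 0.158) / 0.26 ≈ 0.39231.
Attributable cases ≈ PN × (exposed cases) = 0.39231 × 2256 ≈ 885.05.

about 885 cases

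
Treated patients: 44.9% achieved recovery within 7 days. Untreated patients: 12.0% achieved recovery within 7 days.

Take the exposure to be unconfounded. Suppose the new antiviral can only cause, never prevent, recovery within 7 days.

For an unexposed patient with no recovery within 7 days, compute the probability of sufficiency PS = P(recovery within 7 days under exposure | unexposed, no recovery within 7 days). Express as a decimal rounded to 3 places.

PS ≈ 0.374

p₁ = 0.449, p₀ = 0.12.
Under exogeneity and monotonicity, PS = (p₁ − p₀) / (1 − p₀).
PS = (0.449 − 0.12) / (1 − 0.12) = 0.329 / 0.88 ≈ 0.3739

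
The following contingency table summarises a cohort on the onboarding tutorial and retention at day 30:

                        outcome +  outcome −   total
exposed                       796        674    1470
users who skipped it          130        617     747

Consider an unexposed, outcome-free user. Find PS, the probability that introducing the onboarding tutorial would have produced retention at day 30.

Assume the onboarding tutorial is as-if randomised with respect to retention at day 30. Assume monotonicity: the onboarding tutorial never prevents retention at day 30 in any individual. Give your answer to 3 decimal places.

p₁ = P(outcome | exposed) = 796/1470 = 0.5415
p₀ = P(outcome | unexposed) = 130/747 = 0.17403
Under exogeneity and monotonicity, PS = (p₁ − p₀)/(1 − p₀).
PS = (0.5415 − 0.17403) / 0.82597 ≈ 0.4449

PS ≈ 0.445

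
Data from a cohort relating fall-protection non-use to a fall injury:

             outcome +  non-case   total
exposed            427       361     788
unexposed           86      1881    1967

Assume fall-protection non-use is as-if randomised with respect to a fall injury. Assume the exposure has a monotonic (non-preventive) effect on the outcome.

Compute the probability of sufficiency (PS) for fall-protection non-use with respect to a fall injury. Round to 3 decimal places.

PS ≈ 0.521

p₁ = P(outcome | exposed) = 427/788 = 0.54188
p₀ = P(outcome | unexposed) = 86/1967 = 0.043721
Under exogeneity and monotonicity, PS = (p₁ − p₀)/(1 − p₀).
PS = (0.54188 − 0.043721) / 0.95628 ≈ 0.5209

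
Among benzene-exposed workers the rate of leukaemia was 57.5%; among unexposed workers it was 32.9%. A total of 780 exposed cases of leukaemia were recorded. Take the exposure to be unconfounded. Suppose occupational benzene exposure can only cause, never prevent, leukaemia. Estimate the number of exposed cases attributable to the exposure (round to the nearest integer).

p₁ = 0.575, p₀ = 0.329.
PN = (p₁ − p₀)/p₁ = (0.575 − 0.329) / 0.575 ≈ 0.42783.
Attributable cases ≈ PN × (exposed cases) = 0.42783 × 780 ≈ 333.70.

about 334 cases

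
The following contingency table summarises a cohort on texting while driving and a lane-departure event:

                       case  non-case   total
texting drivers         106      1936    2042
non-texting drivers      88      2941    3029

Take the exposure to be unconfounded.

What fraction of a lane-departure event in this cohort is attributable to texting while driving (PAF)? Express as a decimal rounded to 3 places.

PAF ≈ 0.241

p₁ = P(outcome | exposed) = 106/2042 = 0.05191
p₀ = P(outcome | unexposed) = 88/3029 = 0.029052
Exposure prevalence π = 2042/5071 = 0.40268; overall risk P(Y=1) = 0.038257.
Under exogeneity, PAF = [P(Y=1) − p₀]/P(Y=1).
PAF = (0.038257 − 0.029052) / 0.038257 ≈ 0.2406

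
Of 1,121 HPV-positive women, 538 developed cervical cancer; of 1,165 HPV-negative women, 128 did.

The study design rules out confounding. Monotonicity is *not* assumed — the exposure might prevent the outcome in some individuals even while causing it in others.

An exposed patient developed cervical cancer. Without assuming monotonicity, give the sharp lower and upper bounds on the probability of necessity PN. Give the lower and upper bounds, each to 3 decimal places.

p₁ = P(outcome | exposed) = 538/1121 = 0.47993
p₀ = P(outcome | unexposed) = 128/1165 = 0.10987
Under exogeneity alone the bounds on PN are max{0,(p₁−p₀)/p₁} ≤ PN ≤ min{1,(1−p₀)/p₁}.
  lower = (p₁ − p₀)/p₁ = 0.37006 / 0.47993 ≈ 0.7711
  upper = min{1, (1 − p₀)/p₁} = 0.89013 / 0.47993 ≈ 1.8547 → capped at 1

0.771 ≤ PN ≤ 1.000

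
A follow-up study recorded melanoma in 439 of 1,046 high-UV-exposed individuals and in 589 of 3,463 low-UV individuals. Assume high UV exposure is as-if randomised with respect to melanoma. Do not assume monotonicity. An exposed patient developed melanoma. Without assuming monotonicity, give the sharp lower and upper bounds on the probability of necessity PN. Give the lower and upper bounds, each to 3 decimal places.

p₁ = P(outcome | exposed) = 439/1046 = 0.41969
p₀ = P(outcome | unexposed) = 589/3463 = 0.17008
Under exogeneity alone the bounds on PN are max{0,(p₁−p₀)/p₁} ≤ PN ≤ min{1,(1−p₀)/p₁}.
  lower = (p₁ − p₀)/p₁ = 0.24961 / 0.41969 ≈ 0.5947
  upper = min{1, (1 − p₀)/p₁} = 0.82992 / 0.41969 ≈ 1.9774 → capped at 1

0.595 ≤ PN ≤ 1.000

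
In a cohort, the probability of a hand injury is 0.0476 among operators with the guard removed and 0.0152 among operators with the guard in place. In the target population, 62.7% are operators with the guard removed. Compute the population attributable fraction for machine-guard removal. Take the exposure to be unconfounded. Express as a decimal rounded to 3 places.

Let p₁ = 0.0476, p₀ = 0.0152.
Overall risk P(Y=1) = π·p₁ + (1−π)·p₀ = 0.627×0.0476 + 0.373×0.0152 = 0.035515.
Under exogeneity, PAF = [P(Y=1) − p₀] / P(Y=1).
PAF = (0.035515 − 0.0152) / 0.035515 ≈ 0.5720

PAF ≈ 0.572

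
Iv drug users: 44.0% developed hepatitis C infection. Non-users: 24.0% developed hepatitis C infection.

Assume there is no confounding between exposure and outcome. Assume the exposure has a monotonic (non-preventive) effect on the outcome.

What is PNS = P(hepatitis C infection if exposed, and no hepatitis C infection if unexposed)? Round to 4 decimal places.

PNS ≈ 0.2000

p₁ = 0.44, p₀ = 0.24.
Under exogeneity and monotonicity, PNS = p₁ − p₀.
PNS = 0.44 − 0.24 = 0.2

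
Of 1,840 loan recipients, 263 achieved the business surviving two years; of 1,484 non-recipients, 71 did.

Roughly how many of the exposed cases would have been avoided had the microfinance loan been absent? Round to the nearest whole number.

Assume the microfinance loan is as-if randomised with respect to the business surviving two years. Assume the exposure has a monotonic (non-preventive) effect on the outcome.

about 175 cases

p₁ = P(outcome | exposed) = 263/1840 = 0.14293
p₀ = P(outcome | unexposed) = 71/1484 = 0.047844
PN = (p₁ − p₀)/p₁ = (0.14293 − 0.047844) / 0.14293 ≈ 0.66528.
Attributable cases ≈ PN × (exposed cases) = 0.66528 × 263 ≈ 174.97.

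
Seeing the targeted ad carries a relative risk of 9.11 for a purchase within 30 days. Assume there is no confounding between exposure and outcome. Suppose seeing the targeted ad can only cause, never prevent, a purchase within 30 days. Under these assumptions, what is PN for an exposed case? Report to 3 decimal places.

Under exogeneity and monotonicity, PN = (RR − 1) / RR = 1 − 1/RR.
PN = (9.11 − 1) / 9.11 = 8.11 / 9.11 ≈ 0.8902

PN ≈ 0.890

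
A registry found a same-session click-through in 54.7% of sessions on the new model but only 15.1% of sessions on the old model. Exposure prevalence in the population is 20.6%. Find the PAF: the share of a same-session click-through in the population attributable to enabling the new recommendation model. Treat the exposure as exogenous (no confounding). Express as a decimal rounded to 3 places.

p₁ = 0.547, p₀ = 0.151.
Overall risk P(Y=1) = π·p₁ + (1−π)·p₀ = 0.206×0.547 + 0.794×0.151 = 0.23258.
Under exogeneity, PAF = [P(Y=1) − p₀] / P(Y=1).
PAF = (0.23258 − 0.151) / 0.23258 ≈ 0.3507

PAF ≈ 0.351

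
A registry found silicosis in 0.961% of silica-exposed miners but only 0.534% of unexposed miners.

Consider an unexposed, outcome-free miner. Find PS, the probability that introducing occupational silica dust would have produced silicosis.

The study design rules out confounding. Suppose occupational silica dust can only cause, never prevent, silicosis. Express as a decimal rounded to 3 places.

p₁ = 0.00961, p₀ = 0.00534.
Under exogeneity and monotonicity, PS = (p₁ − p₀) / (1 − p₀).
PS = (0.00961 − 0.00534) / (1 − 0.00534) = 0.00427 / 0.99466 ≈ 0.0043

PS ≈ 0.004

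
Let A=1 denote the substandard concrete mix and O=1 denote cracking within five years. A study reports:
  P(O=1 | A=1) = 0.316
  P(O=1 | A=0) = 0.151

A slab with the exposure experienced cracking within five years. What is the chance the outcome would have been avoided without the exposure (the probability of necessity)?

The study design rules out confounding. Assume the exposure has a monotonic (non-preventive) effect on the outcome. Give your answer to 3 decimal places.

PN ≈ 0.522

Let p₁ = 0.316, p₀ = 0.151.
Under exogeneity and monotonicity, PN = (p₁ − p₀) / p₁.
PN = (0.316 − 0.151) / 0.316 = 0.165 / 0.316 ≈ 0.5222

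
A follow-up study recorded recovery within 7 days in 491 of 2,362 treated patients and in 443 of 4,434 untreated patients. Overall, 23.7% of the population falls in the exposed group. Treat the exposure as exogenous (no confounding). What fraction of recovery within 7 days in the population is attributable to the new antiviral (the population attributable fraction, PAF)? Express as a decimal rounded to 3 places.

PAF ≈ 0.204

p₁ = P(outcome | exposed) = 491/2362 = 0.20787
p₀ = P(outcome | unexposed) = 443/4434 = 0.09991
Overall risk P(Y=1) = π·p₁ + (1−π)·p₀ = 0.237×0.20787 + 0.763×0.09991 = 0.1255.
Under exogeneity, PAF = [P(Y=1) − p₀] / P(Y=1).
PAF = (0.1255 − 0.09991) / 0.1255 ≈ 0.2039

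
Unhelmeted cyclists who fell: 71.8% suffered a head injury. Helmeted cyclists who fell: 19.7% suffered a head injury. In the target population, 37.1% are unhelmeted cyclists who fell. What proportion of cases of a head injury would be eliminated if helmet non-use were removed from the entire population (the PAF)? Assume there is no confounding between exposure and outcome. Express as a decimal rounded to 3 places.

p₁ = 0.718, p₀ = 0.197.
Overall risk P(Y=1) = π·p₁ + (1−π)·p₀ = 0.371×0.718 + 0.629×0.197 = 0.39029.
Under exogeneity, PAF = [P(Y=1) − p₀] / P(Y=1).
PAF = (0.39029 − 0.197) / 0.39029 ≈ 0.4952

PAF ≈ 0.495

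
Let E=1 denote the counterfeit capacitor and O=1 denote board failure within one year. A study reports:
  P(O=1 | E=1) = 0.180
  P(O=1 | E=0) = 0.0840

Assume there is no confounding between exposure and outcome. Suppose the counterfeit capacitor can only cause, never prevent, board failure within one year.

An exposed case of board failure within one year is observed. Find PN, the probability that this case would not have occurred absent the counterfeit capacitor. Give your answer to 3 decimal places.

PN ≈ 0.533

Let p₁ = 0.18, p₀ = 0.084.
Under exogeneity and monotonicity, PN = (p₁ − p₀) / p₁.
PN = (0.18 − 0.084) / 0.18 = 0.096 / 0.18 ≈ 0.5333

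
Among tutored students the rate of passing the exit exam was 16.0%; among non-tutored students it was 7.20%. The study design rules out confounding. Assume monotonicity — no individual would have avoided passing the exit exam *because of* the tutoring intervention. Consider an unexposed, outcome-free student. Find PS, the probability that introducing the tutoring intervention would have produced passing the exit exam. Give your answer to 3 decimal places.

p₁ = 0.16, p₀ = 0.072.
Under exogeneity and monotonicity, PS = (p₁ − p₀) / (1 − p₀).
PS = (0.16 − 0.072) / (1 − 0.072) = 0.088 / 0.928 ≈ 0.0948

PS ≈ 0.095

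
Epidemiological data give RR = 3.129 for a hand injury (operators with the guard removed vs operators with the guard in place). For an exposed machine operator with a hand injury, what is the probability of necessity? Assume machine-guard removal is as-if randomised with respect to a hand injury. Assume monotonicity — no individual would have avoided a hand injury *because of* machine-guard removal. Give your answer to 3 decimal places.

PN ≈ 0.680

Under exogeneity and monotonicity, PN = (RR − 1) / RR = 1 − 1/RR.
PN = (3.129 − 1) / 3.129 = 2.129 / 3.129 ≈ 0.6804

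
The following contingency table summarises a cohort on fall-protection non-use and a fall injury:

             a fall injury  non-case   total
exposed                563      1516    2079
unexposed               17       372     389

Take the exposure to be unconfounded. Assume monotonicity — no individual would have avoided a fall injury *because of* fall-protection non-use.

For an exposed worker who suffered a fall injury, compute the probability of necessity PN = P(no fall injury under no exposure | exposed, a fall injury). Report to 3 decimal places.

PN ≈ 0.839

p₁ = P(outcome | exposed) = 563/2079 = 0.2708
p₀ = P(outcome | unexposed) = 17/389 = 0.043702
Under exogeneity and monotonicity, PN = (p₁ − p₀)/p₁.
PN = (0.2708 − 0.043702) / 0.2708 ≈ 0.8386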